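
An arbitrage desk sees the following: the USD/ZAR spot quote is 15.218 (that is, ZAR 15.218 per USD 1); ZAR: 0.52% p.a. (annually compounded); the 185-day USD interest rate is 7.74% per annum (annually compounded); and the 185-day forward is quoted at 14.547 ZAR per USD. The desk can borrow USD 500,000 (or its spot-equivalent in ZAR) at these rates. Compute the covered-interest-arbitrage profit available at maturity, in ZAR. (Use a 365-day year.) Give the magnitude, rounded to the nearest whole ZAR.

ZAR 75,434

T = 185/365 years.
Route A — deposit USD, sell forward: 500,000 × 1.038508955 × 14.547 = ZAR 7,553,594.88.
Route B — convert at spot, deposit ZAR: 500,000 × 15.218 × 1.002632246 = ZAR 7,629,028.76.
The quoted forward undervalues USD, so borrow USD, convert to ZAR at spot, deposit the ZAR at 0.52%, and buy USD forward at 14.547 to cover the loan.
Arbitrage profit = |7,553,594.88 − 7,629,028.76| = ZAR 75,434.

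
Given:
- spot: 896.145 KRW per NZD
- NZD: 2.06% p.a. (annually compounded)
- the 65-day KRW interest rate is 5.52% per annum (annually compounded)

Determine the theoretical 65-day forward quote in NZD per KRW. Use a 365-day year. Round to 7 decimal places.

T = 65/365 years.
KRW growth factor: (1 + 0.0552)^(65/365) = 1.0096143.
NZD growth factor: (1 + 0.0206)^(65/365) = 1.0036378.
So F = 896.145 × 1.0096143 / 1.0036378 = 901.4814 (KRW/NZD).
Quoted the other way: 1/901.4814 = 0.0011093 NZD per KRW.

0.0011093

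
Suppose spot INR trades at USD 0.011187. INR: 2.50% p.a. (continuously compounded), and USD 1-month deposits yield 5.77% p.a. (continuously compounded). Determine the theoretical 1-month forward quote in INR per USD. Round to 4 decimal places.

89.1462

T = 1/12 years.
USD growth factor: e^(0.0577×1/12) = 1.00481991.
Growth of 1 INR over T: e^(0.0250×1/12) = 1.0020855.
Forward (USD per INR) = 0.011187 × 1.00481991 / 1.0020855 = 0.011217526.
Quoted the other way: 1/0.011217526 = 89.1462 INR per USD.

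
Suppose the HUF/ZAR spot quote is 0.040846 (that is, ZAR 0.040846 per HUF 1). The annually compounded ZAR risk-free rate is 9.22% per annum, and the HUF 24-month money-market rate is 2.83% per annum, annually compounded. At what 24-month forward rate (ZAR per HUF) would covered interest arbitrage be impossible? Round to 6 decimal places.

0.046080

T = 2 years.
ZAR growth factor: (1 + 0.0922)^2 = 1.1929008.
Growth of 1 HUF over T: (1 + 0.0283)^2 = 1.0574009.
Forward (ZAR per HUF) = 0.040846 × 1.1929008 / 1.0574009 = 0.04608018.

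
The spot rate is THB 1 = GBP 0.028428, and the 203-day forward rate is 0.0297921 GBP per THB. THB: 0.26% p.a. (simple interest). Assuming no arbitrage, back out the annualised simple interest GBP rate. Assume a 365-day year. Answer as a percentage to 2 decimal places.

8.90%

T = 203/365 years.
F/S = 0.0297921/0.028428 = 1.0479844 = (growth of GBP) / (growth of THB).
The THB side grows by 1 + 0.0026×203/365 = 1.001446.
That pins the GBP growth at 1.0494998.
r = (1.0494998 − 1)/(203/365) = 0.089002 → 8.90%.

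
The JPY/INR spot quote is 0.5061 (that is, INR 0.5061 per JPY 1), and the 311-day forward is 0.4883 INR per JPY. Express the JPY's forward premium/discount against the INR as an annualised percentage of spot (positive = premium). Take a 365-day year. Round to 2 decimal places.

T = 311/365 years.
Period premium: (0.4883 − 0.5061)/0.5061 = -0.0351709.
Per annum: -0.0351709 / (311/365) = -0.041278 = -4.13%.

-4.13%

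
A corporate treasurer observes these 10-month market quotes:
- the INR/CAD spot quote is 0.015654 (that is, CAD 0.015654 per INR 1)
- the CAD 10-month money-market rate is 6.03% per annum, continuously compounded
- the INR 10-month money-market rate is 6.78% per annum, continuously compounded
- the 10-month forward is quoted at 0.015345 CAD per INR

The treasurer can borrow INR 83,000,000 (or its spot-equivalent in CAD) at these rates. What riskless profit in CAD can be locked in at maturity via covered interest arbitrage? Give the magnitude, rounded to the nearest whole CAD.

T = 10/12 years.
Route A — deposit INR, sell forward: 83,000,000 × 1.058126615 × 0.015345 = CAD 1,347,667.09.
Route B — convert at spot, deposit CAD: 83,000,000 × 0.015654 × 1.051533947 = CAD 1,366,239.13.
The quoted forward undervalues INR, so borrow INR, convert to CAD at spot, deposit the CAD at 6.03%, and buy INR forward at 0.015345 to cover the loan.
Arbitrage profit = |1,347,667.09 − 1,366,239.13| = CAD 18,572.

CAD 18,572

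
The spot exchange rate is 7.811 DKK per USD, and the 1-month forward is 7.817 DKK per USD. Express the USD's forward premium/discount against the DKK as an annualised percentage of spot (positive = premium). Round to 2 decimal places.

T = 1/12 years.
Period premium: (7.817 − 7.811)/7.811 = 0.0007681.
Per annum: 0.0007681 / (1/12) = 0.009217 = 0.92%.

+0.92%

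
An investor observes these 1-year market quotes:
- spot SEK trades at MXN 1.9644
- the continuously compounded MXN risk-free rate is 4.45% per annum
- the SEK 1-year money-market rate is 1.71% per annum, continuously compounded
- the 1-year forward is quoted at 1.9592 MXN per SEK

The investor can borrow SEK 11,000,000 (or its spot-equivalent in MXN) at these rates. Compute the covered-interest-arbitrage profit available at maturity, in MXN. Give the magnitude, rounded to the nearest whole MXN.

MXN 668,795

T = 1 year.
Invest the SEK and cover forward: 11,000,000 × 1.0172470419 × 1.9592 = MXN 21,922,894.45.
Convert at spot and invest in MXN: 11,000,000 × 1.9644 × 1.0455049767 = MXN 22,591,689.74.
The quoted forward undervalues SEK, so borrow SEK, convert to MXN at spot, deposit the MXN at 4.45%, and buy SEK forward at 1.9592 to cover the loan.
Profit = 22,591,689.74 − 21,922,894.45 = MXN 668,795.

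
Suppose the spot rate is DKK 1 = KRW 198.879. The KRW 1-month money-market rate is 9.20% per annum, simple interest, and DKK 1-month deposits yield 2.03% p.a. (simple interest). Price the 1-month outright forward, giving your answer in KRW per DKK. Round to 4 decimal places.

200.0653

T = 1/12 years.
KRW accumulates by 1 + 0.0920×1/12 = 1.007666667.
Growth of 1 DKK over T: 1 + 0.0203×1/12 = 1.001691667.
So F = 198.879 × 1.007666667 / 1.001691667 = 200.065295 (KRW/DKK).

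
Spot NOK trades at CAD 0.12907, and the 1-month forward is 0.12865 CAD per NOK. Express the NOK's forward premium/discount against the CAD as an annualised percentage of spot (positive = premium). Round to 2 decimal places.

-3.90%

T = 1/12 years.
NOK trades forward at -0.32540% vs spot over the period.
Annualise by dividing by T: -0.0032540 / (1/12) = -0.039048 → -3.90%.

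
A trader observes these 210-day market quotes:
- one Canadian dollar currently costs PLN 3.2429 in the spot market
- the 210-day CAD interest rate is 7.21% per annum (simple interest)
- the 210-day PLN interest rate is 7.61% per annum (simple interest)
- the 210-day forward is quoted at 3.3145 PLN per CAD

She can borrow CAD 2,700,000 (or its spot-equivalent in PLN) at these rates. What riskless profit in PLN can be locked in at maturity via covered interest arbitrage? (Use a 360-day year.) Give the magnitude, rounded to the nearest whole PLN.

T = 210/360 years.
Invest the CAD and cover forward: 2,700,000 × 1.042058333 × 3.3145 = PLN 9,325,536.33.
Convert at spot and invest in PLN: 2,700,000 × 3.2429 × 1.044391667 = PLN 9,144,515.89.
The quoted forward overvalues CAD, so borrow PLN, buy CAD at spot, deposit the CAD at 7.21%, and sell the proceeds forward at 3.3145.
The gap between the two covered legs is PLN 181,020.

PLN 181,020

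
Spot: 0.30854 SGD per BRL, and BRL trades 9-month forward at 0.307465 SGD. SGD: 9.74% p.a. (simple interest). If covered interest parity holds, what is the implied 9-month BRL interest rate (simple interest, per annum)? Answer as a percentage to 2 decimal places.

T = 9/12 years.
By CIP, F/S equals the SGD-to-BRL growth ratio: 0.307465/0.30854 = 0.9965158.
SGD growth factor: 1 + 0.0974×9/12 = 1.073050.
That pins the BRL growth at 1.0768018.
(1.0768018 − 1)/T = 0.102402, i.e. 10.24%.

10.24%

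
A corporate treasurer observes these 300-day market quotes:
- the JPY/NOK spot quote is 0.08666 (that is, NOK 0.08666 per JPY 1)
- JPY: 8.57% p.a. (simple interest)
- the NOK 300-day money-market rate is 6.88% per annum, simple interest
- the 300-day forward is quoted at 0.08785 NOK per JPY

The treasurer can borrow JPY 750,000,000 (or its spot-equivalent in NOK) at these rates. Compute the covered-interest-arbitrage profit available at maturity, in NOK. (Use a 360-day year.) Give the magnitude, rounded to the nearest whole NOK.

T = 300/360 years.
Route A — deposit JPY, sell forward: 750,000,000 × 1.0714166667 × 0.08785 = NOK 70,592,965.63.
Route B — convert at spot, deposit NOK: 750,000,000 × 0.08666 × 1.0573333333 = NOK 68,721,380.00.
The quoted forward overvalues JPY, so borrow NOK, buy JPY at spot, deposit the JPY at 8.57%, and sell the proceeds forward at 0.08785.
Profit = 70,592,965.63 − 68,721,380.00 = NOK 1,871,586.

NOK 1,871,586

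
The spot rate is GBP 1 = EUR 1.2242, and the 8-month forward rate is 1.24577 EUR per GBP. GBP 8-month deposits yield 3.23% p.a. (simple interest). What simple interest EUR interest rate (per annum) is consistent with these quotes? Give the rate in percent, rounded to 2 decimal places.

5.93%

T = 8/12 years.
By CIP, F/S equals the EUR-to-GBP growth ratio: 1.24577/1.2242 = 1.0176197.
GBP growth factor: 1 + 0.0323×8/12 = 1.0215333.
Hence g_EUR = 1.0395324.
r = (1.0395324 − 1)/(8/12) = 0.059299 → 5.93%.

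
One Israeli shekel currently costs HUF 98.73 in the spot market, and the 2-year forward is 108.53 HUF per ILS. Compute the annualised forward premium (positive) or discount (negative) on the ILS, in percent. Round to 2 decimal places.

+4.96%

T = 2 years.
ILS trades forward at +9.92606% vs spot over the period.
Annualise by dividing by T: 0.0992606 / 2 = 0.049630 → 4.96%.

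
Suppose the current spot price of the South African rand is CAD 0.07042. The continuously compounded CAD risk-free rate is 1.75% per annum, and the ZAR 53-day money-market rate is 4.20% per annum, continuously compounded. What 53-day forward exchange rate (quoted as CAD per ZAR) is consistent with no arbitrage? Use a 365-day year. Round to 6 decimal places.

T = 53/365 years.
Growth of 1 CAD over T: e^(0.0175×53/365) = 1.0025443.
Growth of 1 ZAR over T: e^(0.0420×53/365) = 1.0061173.
So F = 0.07042 × 1.0025443 / 1.0061173 = 0.07016992 (CAD/ZAR).

0.070170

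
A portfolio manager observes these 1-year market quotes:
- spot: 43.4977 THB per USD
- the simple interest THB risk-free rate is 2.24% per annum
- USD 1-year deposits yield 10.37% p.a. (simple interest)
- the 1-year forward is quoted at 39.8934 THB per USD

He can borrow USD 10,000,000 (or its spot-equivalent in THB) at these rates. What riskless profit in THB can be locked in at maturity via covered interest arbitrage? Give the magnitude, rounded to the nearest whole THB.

T = 1 year.
Keep in USD, deliver into the forward: 10,000,000·1.103700·39.8934 = THB 440,303,455.80.
Swap to THB now, deposit: 10,000,000·43.4977·1.022400 = THB 444,720,484.80.
The quoted forward undervalues USD, so borrow USD, convert to THB at spot, deposit the THB at 2.24%, and buy USD forward at 39.8934 to cover the loan.
Arbitrage profit = |440,303,455.80 − 444,720,484.80| = THB 4,417,029.

THB 4,417,029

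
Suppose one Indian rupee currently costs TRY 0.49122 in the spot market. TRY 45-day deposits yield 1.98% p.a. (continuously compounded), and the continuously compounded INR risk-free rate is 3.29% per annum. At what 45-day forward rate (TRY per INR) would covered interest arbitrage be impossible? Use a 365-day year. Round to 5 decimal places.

T = 45/365 years.
TRY growth factor: e^(0.0198×45/365) = 1.0024441.
INR accumulates by e^(0.0329×45/365) = 1.0040644.
CIP: F = S · (grow TRY)/(grow INR) = 0.49122 × 1.0024441/1.0040644 = 0.4904273 TRY per INR.

0.49043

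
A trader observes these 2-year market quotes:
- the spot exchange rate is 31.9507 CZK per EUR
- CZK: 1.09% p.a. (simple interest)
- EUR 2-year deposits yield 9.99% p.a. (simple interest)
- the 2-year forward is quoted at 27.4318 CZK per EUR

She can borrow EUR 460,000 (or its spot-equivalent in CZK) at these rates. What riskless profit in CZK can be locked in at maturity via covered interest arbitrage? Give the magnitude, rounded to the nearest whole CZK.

T = 2 years.
Route A — deposit EUR, sell forward: 460,000 × 1.199800 × 27.4318 = CZK 15,139,829.87.
Route B — convert at spot, deposit CZK: 460,000 × 31.9507 × 1.021800 = CZK 15,017,723.62.
The quoted forward overvalues EUR, so borrow CZK, buy EUR at spot, deposit the EUR at 9.99%, and sell the proceeds forward at 27.4318.
Arbitrage profit = |15,139,829.87 − 15,017,723.62| = CZK 122,106.

CZK 122,106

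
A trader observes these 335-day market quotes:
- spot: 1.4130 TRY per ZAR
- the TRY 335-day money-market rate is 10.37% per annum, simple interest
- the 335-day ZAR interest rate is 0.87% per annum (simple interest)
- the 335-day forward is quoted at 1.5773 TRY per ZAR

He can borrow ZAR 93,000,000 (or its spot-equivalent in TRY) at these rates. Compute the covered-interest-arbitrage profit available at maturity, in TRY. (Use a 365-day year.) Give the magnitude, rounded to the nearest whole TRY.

TRY 3,944,124

T = 335/365 years.
Keep in ZAR, deliver into the forward: 93,000,000·1.00798493151·1.5773 = TRY 147,860,200.82.
Swap to TRY now, deposit: 93,000,000·1.4130·1.09517671233 = TRY 143,916,076.59.
The quoted forward overvalues ZAR, so borrow TRY, buy ZAR at spot, deposit the ZAR at 0.87%, and sell the proceeds forward at 1.5773.
The gap between the two covered legs is TRY 3,944,124.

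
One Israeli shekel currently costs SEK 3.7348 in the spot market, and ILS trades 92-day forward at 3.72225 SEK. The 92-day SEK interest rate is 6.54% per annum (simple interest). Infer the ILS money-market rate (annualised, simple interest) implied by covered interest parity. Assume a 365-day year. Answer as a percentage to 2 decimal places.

T = 92/365 years.
F/S = 3.72225/3.7348 = 0.9966397 = (growth of SEK) / (growth of ILS).
The SEK side grows by 1 + 0.0654×92/365 = 1.0164844.
So the ILS growth factor = 1.0199116.
(1.0199116 − 1)/T = 0.078997, i.e. 7.90%.

7.90%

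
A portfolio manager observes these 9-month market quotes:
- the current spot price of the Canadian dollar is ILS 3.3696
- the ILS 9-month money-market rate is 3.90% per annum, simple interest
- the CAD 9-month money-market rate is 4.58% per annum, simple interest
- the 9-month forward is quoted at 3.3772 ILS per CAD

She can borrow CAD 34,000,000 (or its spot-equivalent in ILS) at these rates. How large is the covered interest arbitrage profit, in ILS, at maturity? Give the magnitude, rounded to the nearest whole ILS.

ILS 851,565

T = 9/12 years.
Invest the CAD and cover forward: 34,000,000 × 1.034350 × 3.3772 = ILS 118,769,031.88.
Convert at spot and invest in ILS: 34,000,000 × 3.3696 × 1.029250 = ILS 117,917,467.20.
The quoted forward overvalues CAD, so borrow ILS, buy CAD at spot, deposit the CAD at 4.58%, and sell the proceeds forward at 3.3772.
Profit = 118,769,031.88 − 117,917,467.20 = ILS 851,565.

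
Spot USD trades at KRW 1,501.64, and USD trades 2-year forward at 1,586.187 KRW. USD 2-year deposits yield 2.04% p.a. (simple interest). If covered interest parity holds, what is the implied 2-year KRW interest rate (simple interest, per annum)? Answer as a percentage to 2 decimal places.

4.97%

T = 2 years.
By CIP, F/S equals the KRW-to-USD growth ratio: 1586.187/1501.64 = 1.0563031.
The USD side grows by 1 + 0.0204×2 = 1.040800.
That pins the KRW growth at 1.0994003.
r = (1.0994003 − 1)/2 = 0.049700 → 4.97%.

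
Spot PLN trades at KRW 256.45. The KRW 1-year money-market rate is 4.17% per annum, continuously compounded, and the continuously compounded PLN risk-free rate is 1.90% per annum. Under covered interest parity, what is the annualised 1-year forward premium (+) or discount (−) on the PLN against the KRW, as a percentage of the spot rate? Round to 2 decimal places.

+2.30%

T = 1 year.
No-arbitrage forward: 256.45 × 1.0425817 / 1.0191816 = 262.33801 KRW/PLN.
Annualised premium = (F − S)/S × (1/T) = (262.33801 − 256.45)/256.45 ÷ 1 = 2.30%.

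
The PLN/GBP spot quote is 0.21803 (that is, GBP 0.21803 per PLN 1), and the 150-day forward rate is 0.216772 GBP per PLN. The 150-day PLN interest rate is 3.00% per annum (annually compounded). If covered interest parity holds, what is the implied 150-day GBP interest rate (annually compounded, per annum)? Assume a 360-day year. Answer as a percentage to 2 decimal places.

1.58%

T = 150/360 years.
CIP gives F = S · g_GBP/g_PLN, so g_GBP/g_PLN = 0.216772/0.21803 = 0.9942302.
The PLN side grows by (1 + 0.0300)^(150/360) = 1.0123923.
So the GBP growth factor = 1.006551.
r = 1.006551^(360/150) − 1 = 0.015795 → 1.58%.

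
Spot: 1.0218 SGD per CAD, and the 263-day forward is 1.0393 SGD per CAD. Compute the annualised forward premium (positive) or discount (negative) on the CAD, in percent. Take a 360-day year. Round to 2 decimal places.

T = 263/360 years.
(F − S)/S = (1.0393 − 1.0218)/1.0218 = 0.0171266.
Annualise by dividing by T: 0.0171266 / (263/360) = 0.023443 → 2.34%.

+2.34%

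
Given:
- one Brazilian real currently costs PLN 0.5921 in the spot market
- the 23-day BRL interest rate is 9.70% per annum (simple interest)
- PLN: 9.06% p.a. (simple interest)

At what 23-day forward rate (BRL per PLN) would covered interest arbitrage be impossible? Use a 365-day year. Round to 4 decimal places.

1.6896

T = 23/365 years.
PLN accumulates by 1 + 0.0906×23/365 = 1.005709.
BRL growth factor: 1 + 0.0970×23/365 = 1.0061123.
CIP: F = S · (grow PLN)/(grow BRL) = 0.5921 × 1.005709/1.0061123 = 0.5918627 PLN per BRL.
Quoted the other way: 1/0.5918627 = 1.6896 BRL per PLN.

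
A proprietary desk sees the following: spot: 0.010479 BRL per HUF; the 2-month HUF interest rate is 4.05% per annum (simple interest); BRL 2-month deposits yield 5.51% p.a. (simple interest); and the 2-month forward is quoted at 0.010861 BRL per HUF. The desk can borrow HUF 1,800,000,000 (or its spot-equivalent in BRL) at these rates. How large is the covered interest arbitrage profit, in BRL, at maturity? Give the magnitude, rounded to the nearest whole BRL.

BRL 646,343

T = 2/12 years.
Invest the HUF and cover forward: 1,800,000,000 × 1.006750 × 0.010861 = BRL 19,681,761.15.
Convert at spot and invest in BRL: 1,800,000,000 × 0.010479 × 1.0091833333 = BRL 19,035,417.87.
The quoted forward overvalues HUF, so borrow BRL, buy HUF at spot, deposit the HUF at 4.05%, and sell the proceeds forward at 0.010861.
Profit = 19,681,761.15 − 19,035,417.87 = BRL 646,343.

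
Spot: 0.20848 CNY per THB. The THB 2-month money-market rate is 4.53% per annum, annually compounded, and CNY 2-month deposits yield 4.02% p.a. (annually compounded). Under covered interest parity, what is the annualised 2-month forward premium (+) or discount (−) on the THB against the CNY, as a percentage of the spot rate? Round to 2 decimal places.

T = 2/12 years.
CIP forward (CNY per THB) = 0.20848 × 1.0065905/1.0074113 = 0.20831014.
Annualised premium = (F − S)/S × (1/T) = (0.20831014 − 0.20848)/0.20848 ÷ (2/12) = -0.49%.

-0.49%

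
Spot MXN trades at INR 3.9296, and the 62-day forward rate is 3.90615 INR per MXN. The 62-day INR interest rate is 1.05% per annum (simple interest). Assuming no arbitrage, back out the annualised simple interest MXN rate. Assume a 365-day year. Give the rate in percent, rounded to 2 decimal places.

T = 62/365 years.
By CIP, F/S equals the INR-to-MXN growth ratio: 3.90615/3.9296 = 0.9940325.
The INR side grows by 1 + 0.0105×62/365 = 1.0017836.
That pins the MXN growth at 1.0077976.
r = (1.0077976 − 1)/(62/365) = 0.045905 → 4.59%.

4.59%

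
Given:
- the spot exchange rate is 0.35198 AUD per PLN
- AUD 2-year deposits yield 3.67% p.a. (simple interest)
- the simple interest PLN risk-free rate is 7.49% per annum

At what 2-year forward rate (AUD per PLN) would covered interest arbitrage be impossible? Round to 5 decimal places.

T = 2 years.
AUD growth factor: 1 + 0.0367×2 = 1.073400.
PLN growth factor: 1 + 0.0749×2 = 1.149800.
CIP: F = S · (grow AUD)/(grow PLN) = 0.35198 × 1.073400/1.149800 = 0.3285922 AUD per PLN.

0.32859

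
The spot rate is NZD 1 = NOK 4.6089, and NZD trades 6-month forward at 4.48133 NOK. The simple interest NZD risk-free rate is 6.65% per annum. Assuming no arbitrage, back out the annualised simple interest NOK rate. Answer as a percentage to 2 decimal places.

T = 6/12 years.
CIP gives F = S · g_NOK/g_NZD, so g_NOK/g_NZD = 4.48133/4.6089 = 0.9723209.
The NZD side grows by 1 + 0.0665×6/12 = 1.033250.
So the NOK growth factor = 1.0046506.
(1.0046506 − 1)/T = 0.009301, i.e. 0.93%.

0.93%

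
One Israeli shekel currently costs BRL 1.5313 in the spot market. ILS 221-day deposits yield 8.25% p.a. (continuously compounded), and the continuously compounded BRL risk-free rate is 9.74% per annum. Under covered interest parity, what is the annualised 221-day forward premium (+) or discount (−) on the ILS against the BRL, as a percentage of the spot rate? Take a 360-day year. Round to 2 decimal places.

T = 221/360 years.
No-arbitrage forward: 1.5313 × 1.0616165 / 1.0519503 = 1.5453709 BRL/ILS.
Annualised premium = (F − S)/S × (1/T) = (1.5453709 − 1.5313)/1.5313 ÷ (221/360) = 1.50%.

+1.50%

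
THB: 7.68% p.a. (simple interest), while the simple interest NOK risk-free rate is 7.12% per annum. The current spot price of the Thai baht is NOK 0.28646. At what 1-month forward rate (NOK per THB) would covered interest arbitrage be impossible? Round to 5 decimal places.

0.28633

T = 1/12 years.
NOK growth factor: 1 + 0.0712×1/12 = 1.0059333.
Growth of 1 THB over T: 1 + 0.0768×1/12 = 1.006400.
CIP: F = S · (grow NOK)/(grow THB) = 0.28646 × 1.0059333/1.006400 = 0.2863272 NOK per THB.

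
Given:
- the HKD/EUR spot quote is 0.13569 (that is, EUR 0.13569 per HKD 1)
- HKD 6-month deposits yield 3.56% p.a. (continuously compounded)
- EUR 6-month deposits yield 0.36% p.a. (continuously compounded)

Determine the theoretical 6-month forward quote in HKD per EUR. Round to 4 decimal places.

7.4886

T = 6/12 years.
EUR growth factor: e^(0.0036×6/12) = 1.0018016.
HKD growth factor: e^(0.0356×6/12) = 1.0179594.
Forward (EUR per HKD) = 0.13569 × 1.0018016 / 1.0179594 = 0.1335362.
Quoted the other way: 1/0.1335362 = 7.4886 HKD per EUR.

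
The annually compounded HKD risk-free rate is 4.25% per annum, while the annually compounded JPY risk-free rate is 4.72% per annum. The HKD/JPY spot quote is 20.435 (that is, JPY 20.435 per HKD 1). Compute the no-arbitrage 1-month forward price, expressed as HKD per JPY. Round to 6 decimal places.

T = 1/12 years.
JPY accumulates by (1 + 0.0472)^(1/12) = 1.0038507.
HKD accumulates by (1 + 0.0425)^(1/12) = 1.0034745.
So F = 20.435 × 1.0038507 / 1.0034745 = 20.44266 (JPY/HKD).
Quoted the other way: 1/20.44266 = 0.048917 HKD per JPY.

0.048917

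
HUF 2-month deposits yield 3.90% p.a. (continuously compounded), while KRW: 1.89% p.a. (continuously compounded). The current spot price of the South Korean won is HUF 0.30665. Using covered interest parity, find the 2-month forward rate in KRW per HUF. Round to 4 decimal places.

3.2501

T = 2/12 years.
HUF accumulates by e^(0.0390×2/12) = 1.0065212.
KRW growth factor: e^(0.0189×2/12) = 1.003155.
Forward (HUF per KRW) = 0.30665 × 1.0065212 / 1.003155 = 0.3076790.
Invert for KRW per HUF: 1 / 0.3076790 = 3.2501.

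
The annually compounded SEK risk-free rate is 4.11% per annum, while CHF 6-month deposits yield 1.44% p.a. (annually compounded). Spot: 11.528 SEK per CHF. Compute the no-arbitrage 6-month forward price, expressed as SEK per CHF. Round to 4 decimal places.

11.6787

T = 6/12 years.
SEK accumulates by (1 + 0.0411)^(6/12) = 1.02034308.
CHF growth factor: (1 + 0.0144)^(6/12) = 1.00717426.
CIP: F = S · (grow SEK)/(grow CHF) = 11.528 × 1.02034308/1.00717426 = 11.678729 SEK per CHF.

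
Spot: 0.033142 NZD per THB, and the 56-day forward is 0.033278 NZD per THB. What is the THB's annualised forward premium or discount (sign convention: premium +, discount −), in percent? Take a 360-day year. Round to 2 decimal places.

+2.64%

T = 56/360 years.
THB trades forward at +0.41036% vs spot over the period.
Per annum: 0.0041036 / (56/360) = 0.026380 = 2.64%.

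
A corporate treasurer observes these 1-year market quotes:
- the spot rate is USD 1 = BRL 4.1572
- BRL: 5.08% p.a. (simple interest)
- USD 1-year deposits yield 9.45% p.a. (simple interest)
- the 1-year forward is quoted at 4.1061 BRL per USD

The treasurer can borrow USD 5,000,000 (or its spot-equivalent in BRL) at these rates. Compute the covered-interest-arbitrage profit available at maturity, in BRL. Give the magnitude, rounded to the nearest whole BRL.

BRL 628,703

T = 1 year.
Invest the USD and cover forward: 5,000,000 × 1.094500 × 4.1061 = BRL 22,470,632.25.
Convert at spot and invest in BRL: 5,000,000 × 4.1572 × 1.050800 = BRL 21,841,928.80.
The quoted forward overvalues USD, so borrow BRL, buy USD at spot, deposit the USD at 9.45%, and sell the proceeds forward at 4.1061.
The gap between the two covered legs is BRL 628,703.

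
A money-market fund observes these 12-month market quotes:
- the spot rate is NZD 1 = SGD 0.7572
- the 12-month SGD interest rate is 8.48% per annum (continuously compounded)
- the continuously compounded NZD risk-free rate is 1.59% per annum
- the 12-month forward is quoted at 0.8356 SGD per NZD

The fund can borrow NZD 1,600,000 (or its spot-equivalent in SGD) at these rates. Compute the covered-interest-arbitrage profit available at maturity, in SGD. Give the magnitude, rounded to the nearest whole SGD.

SGD 39,649

T = 1 year.
Invest the NZD and cover forward: 1,600,000 × 1.016027078 × 0.8356 = SGD 1,358,387.56.
Convert at spot and invest in SGD: 1,600,000 × 0.7572 × 1.088499345 = SGD 1,318,738.73.
The quoted forward overvalues NZD, so borrow SGD, buy NZD at spot, deposit the NZD at 1.59%, and sell the proceeds forward at 0.8356.
Arbitrage profit = |1,358,387.56 − 1,318,738.73| = SGD 39,649.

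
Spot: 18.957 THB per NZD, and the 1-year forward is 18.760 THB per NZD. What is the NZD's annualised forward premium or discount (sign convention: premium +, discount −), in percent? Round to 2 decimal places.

T = 1 year.
Period premium: (18.760 − 18.957)/18.957 = -0.0103919.
×(1/T) gives -1.04% p.a.

-1.04%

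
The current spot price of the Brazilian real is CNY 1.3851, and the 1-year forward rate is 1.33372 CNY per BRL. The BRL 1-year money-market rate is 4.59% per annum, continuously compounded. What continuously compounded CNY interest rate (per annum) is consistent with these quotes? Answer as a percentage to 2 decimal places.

T = 1 year.
CIP gives F = S · g_CNY/g_BRL, so g_CNY/g_BRL = 1.33372/1.3851 = 0.9629052.
The BRL side grows by e^(0.0459×1) = 1.0469697.
That pins the CNY growth at 1.0081326.
Take logs: ln 1.0081326 / 1 = 0.008100, so 0.81%.

0.81%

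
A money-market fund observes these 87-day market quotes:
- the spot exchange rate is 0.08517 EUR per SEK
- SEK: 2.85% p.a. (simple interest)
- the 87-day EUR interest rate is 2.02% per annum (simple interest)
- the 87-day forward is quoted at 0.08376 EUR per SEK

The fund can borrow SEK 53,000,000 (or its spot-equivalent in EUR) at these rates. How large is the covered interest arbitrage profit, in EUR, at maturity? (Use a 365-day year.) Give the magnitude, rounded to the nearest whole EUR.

T = 87/365 years.
Route A — deposit SEK, sell forward: 53,000,000 × 1.006793151 × 0.08376 = EUR 4,469,436.70.
Route B — convert at spot, deposit EUR: 53,000,000 × 0.08517 × 1.004814795 = EUR 4,535,744.03.
The quoted forward undervalues SEK, so borrow SEK, convert to EUR at spot, deposit the EUR at 2.02%, and buy SEK forward at 0.08376 to cover the loan.
Arbitrage profit = |4,469,436.70 − 4,535,744.03| = EUR 66,307.

EUR 66,307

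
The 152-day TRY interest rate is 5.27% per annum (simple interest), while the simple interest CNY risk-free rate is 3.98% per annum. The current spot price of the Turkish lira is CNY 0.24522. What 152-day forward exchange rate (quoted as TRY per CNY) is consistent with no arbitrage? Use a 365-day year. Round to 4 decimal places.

4.0995

T = 152/365 years.
CNY accumulates by 1 + 0.0398×152/365 = 1.0165742.
TRY accumulates by 1 + 0.0527×152/365 = 1.0219463.
CIP: F = S · (grow CNY)/(grow TRY) = 0.24522 × 1.0165742/1.0219463 = 0.2439309 CNY per TRY.
Invert for TRY per CNY: 1 / 0.2439309 = 4.0995.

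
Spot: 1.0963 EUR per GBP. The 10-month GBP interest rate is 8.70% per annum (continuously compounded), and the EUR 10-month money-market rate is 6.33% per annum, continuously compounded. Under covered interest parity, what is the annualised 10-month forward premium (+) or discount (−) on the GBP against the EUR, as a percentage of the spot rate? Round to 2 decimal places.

T = 10/12 years.
CIP forward (EUR per GBP) = 1.0963 × 1.0541661/1.0751928 = 1.0748605.
(F − S)/S ÷ T = (1.0748605 − 1.0963)/1.0963/(10/12) = -0.023467 → -2.35%.

-2.35%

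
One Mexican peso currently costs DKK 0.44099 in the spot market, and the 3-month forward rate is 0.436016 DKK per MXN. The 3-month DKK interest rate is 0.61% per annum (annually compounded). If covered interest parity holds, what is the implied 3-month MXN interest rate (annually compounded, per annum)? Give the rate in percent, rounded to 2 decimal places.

5.28%

T = 3/12 years.
CIP gives F = S · g_DKK/g_MXN, so g_DKK/g_MXN = 0.436016/0.44099 = 0.9887208.
The DKK side grows by (1 + 0.0061)^(3/12) = 1.0015215.
So the MXN growth factor = 1.0129467.
r = 1.0129467^(12/3) − 1 = 0.052801 → 5.28%.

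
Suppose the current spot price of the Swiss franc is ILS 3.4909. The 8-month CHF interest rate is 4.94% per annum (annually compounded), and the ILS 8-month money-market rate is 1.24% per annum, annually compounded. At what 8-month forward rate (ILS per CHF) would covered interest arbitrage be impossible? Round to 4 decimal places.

3.4084

T = 8/12 years.
Growth of 1 ILS over T: (1 + 0.0124)^(8/12) = 1.0082497.
CHF accumulates by (1 + 0.0494)^(8/12) = 1.032668.
Forward (ILS per CHF) = 3.4909 × 1.0082497 / 1.032668 = 3.408355.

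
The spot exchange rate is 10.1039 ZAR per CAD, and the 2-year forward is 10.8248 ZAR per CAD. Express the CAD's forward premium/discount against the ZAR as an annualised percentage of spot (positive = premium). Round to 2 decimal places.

+3.57%

T = 2 years.
(F − S)/S = (10.8248 − 10.1039)/10.1039 = 0.0713487.
Annualise by dividing by T: 0.0713487 / 2 = 0.035674 → 3.57%.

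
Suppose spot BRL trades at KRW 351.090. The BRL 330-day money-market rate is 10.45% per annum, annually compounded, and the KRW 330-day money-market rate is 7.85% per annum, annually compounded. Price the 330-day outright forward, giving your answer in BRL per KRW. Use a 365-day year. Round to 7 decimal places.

T = 330/365 years.
KRW accumulates by (1 + 0.0785)^(330/365) = 1.0707128.
BRL accumulates by (1 + 0.1045)^(330/365) = 1.0940232.
So F = 351.09 × 1.0707128 / 1.0940232 = 343.6093 (KRW/BRL).
Invert for BRL per KRW: 1 / 343.6093 = 0.0029103.

0.0029103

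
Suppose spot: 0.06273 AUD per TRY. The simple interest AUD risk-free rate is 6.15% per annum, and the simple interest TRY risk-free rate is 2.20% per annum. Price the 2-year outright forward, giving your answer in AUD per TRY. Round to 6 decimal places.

T = 2 years.
Growth of 1 AUD over T: 1 + 0.0615×2 = 1.123000.
Growth of 1 TRY over T: 1 + 0.0220×2 = 1.044000.
So F = 0.06273 × 1.123000 / 1.044000 = 0.06747681 (AUD/TRY).

0.067477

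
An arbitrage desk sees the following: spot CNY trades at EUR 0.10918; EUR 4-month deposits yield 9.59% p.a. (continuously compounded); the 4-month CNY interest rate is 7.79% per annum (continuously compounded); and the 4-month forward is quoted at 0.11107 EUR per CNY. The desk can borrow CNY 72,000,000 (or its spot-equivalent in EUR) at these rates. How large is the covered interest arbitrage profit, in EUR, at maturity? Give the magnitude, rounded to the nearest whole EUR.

EUR 91,108

T = 4/12 years.
Route A — deposit CNY, sell forward: 72,000,000 × 1.026306738 × 0.11107 = EUR 8,207,416.04.
Route B — convert at spot, deposit EUR: 72,000,000 × 0.10918 × 1.032483089 = EUR 8,116,308.26.
The quoted forward overvalues CNY, so borrow EUR, buy CNY at spot, deposit the CNY at 7.79%, and sell the proceeds forward at 0.11107.
Profit = 8,207,416.04 − 8,116,308.26 = EUR 91,108.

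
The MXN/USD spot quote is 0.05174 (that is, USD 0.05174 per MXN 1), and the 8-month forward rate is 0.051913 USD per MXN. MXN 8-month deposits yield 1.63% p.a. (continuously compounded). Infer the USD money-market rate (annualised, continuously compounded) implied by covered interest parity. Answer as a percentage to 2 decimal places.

T = 8/12 years.
By CIP, F/S equals the USD-to-MXN growth ratio: 0.051913/0.05174 = 1.0033436.
MXN growth factor: e^(0.0163×8/12) = 1.0109259.
Hence g_USD = 1.014306.
Take logs: ln 1.014306 / (8/12) = 0.021307, so 2.13%.

2.13%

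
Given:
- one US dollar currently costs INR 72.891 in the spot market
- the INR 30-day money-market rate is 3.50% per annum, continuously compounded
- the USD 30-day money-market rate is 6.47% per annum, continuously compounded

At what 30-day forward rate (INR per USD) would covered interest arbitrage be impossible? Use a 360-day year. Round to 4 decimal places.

T = 30/360 years.
Growth of 1 INR over T: e^(0.0350×30/360) = 1.00292092.
USD growth factor: e^(0.0647×30/360) = 1.00540623.
So F = 72.891 × 1.00292092 / 1.00540623 = 72.710817 (INR/USD).

72.7108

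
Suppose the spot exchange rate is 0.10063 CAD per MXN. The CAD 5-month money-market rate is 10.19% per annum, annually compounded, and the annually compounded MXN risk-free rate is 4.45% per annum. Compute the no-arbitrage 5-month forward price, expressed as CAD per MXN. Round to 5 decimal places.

T = 5/12 years.
Growth of 1 CAD over T: (1 + 0.1019)^(5/12) = 1.0412601.
MXN growth factor: (1 + 0.0445)^(5/12) = 1.0183065.
Forward (CAD per MXN) = 0.10063 × 1.0412601 / 1.0183065 = 0.1028983.

0.10290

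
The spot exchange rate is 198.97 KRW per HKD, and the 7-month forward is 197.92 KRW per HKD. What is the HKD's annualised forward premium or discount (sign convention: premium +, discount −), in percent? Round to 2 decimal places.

-0.90%

T = 7/12 years.
(F − S)/S = (197.92 − 198.97)/198.97 = -0.0052772.
Per annum: -0.0052772 / (7/12) = -0.009047 = -0.90%.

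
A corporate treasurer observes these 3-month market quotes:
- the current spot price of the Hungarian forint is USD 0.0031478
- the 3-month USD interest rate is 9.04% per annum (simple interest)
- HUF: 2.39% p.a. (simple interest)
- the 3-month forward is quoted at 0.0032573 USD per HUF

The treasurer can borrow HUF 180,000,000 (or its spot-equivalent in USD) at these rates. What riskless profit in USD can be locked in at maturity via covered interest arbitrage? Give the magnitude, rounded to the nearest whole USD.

USD 10,408

T = 3/12 years.
Invest the HUF and cover forward: 180,000,000 × 1.005975 × 0.0032573 = USD 589,817.23.
Convert at spot and invest in USD: 180,000,000 × 0.0031478 × 1.022600 = USD 579,409.25.
The quoted forward overvalues HUF, so borrow USD, buy HUF at spot, deposit the HUF at 2.39%, and sell the proceeds forward at 0.0032573.
Arbitrage profit = |589,817.23 − 579,409.25| = USD 10,408.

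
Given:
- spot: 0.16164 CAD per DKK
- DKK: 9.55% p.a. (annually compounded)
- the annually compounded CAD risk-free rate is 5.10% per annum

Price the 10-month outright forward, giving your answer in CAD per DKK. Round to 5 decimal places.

T = 10/12 years.
CAD accumulates by (1 + 0.0510)^(10/12) = 1.0423229.
DKK growth factor: (1 + 0.0955)^(10/12) = 1.0789724.
So F = 0.16164 × 1.0423229 / 1.0789724 = 0.1561496 (CAD/DKK).

0.15615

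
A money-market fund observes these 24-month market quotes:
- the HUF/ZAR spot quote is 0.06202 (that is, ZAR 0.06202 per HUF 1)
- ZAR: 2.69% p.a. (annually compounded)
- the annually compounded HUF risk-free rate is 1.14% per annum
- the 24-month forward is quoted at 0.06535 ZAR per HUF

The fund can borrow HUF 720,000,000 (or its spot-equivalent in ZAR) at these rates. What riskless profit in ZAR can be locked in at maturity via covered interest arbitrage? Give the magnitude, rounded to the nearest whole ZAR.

ZAR 1,041,781

T = 2 years.
Keep in HUF, deliver into the forward: 720,000,000·1.02292996·0.06535 = ZAR 48,130,900.48.
Swap to ZAR now, deposit: 720,000,000·0.06202·1.05452361 = ZAR 47,089,119.09.
The quoted forward overvalues HUF, so borrow ZAR, buy HUF at spot, deposit the HUF at 1.14%, and sell the proceeds forward at 0.06535.
Profit = 48,130,900.48 − 47,089,119.09 = ZAR 1,041,781.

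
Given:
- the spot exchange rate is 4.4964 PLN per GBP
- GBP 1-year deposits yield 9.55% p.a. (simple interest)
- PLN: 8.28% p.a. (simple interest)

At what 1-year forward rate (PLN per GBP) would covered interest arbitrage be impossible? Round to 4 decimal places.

4.4443

T = 1 year.
PLN accumulates by 1 + 0.0828×1 = 1.082800.
GBP accumulates by 1 + 0.0955×1 = 1.095500.
So F = 4.4964 × 1.082800 / 1.095500 = 4.444274 (PLN/GBP).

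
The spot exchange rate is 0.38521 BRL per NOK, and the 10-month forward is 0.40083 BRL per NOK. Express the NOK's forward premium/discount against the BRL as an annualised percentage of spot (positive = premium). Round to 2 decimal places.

T = 10/12 years.
NOK trades forward at +4.05493% vs spot over the period.
×(1/T) gives 4.87% p.a.

+4.87%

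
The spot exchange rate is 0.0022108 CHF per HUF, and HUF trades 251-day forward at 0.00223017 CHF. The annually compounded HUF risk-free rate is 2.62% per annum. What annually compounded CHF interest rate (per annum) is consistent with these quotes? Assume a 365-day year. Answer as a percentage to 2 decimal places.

3.93%

T = 251/365 years.
F/S = 0.00223017/0.0022108 = 1.0087615 = (growth of CHF) / (growth of HUF).
HUF growth factor: (1 + 0.0262)^(251/365) = 1.0179441.
That pins the CHF growth at 1.0268628.
r = 1.0268628^(365/251) − 1 = 0.039301 → 3.93%.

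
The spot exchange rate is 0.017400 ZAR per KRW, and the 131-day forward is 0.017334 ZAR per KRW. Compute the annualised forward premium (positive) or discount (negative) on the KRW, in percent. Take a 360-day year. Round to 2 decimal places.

T = 131/360 years.
KRW trades forward at -0.37931% vs spot over the period.
×(1/T) gives -1.04% p.a.

-1.04%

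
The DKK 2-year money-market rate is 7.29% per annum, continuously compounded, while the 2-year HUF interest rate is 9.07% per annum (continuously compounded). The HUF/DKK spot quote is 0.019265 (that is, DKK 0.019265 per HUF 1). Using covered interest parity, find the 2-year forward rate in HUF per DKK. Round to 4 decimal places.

T = 2 years.
DKK accumulates by e^(0.0729×2) = 1.15696477.
HUF growth factor: e^(0.0907×2) = 1.19889464.
Forward (DKK per HUF) = 0.019265 × 1.15696477 / 1.19889464 = 0.018591230.
Quoted the other way: 1/0.018591230 = 53.7888 HUF per DKK.

53.7888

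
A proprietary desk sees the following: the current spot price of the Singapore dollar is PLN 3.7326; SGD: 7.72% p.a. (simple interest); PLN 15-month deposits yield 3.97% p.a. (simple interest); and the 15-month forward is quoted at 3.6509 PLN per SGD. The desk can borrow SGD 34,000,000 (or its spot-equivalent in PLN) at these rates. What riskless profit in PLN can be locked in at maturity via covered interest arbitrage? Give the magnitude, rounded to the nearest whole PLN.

T = 15/12 years.
Keep in SGD, deliver into the forward: 34,000,000·1.096500·3.6509 = PLN 136,109,202.90.
Swap to PLN now, deposit: 34,000,000·3.7326·1.049625 = PLN 133,206,229.35.
The quoted forward overvalues SGD, so borrow PLN, buy SGD at spot, deposit the SGD at 7.72%, and sell the proceeds forward at 3.6509.
The gap between the two covered legs is PLN 2,902,974.

PLN 2,902,974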